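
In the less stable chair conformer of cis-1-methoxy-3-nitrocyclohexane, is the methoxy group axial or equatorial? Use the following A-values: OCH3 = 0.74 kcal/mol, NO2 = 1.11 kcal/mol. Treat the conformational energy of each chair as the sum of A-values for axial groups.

axial

C1 and C3 have the same parity, so for the cis isomer the two substituents are e,e in one chair and a,a in the other.
Chair I (methoxy axial, nitro axial): E = 1.85 kcal/mol.
Chair II (methoxy equatorial, nitro equatorial): E = 0.00 kcal/mol.
Chair I is the less stable (higher-energy) conformer, and in that chair the methoxy group is axial.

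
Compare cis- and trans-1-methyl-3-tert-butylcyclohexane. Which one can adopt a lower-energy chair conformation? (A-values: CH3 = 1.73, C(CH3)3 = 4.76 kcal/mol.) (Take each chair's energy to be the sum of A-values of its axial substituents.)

At 1,3 positions (parity same): cis → (e,e or a,a); trans → (a,e or e,a).
Best chair for cis: E = 0.00 kcal/mol; best chair for trans: E = 1.73 kcal/mol.
The cis isomer is lower by 1.73 kcal/mol.

cis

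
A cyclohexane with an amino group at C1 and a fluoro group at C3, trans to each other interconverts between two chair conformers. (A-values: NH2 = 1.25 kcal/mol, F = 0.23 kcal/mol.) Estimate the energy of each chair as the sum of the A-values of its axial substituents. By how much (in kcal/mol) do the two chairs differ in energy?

C1 and C3 have the same parity, so for the trans isomer the two substituents are one axial and one equatorial in each chair.
Chair I (amino axial, fluoro equatorial): E = 1.25 kcal/mol.
Chair II (amino equatorial, fluoro axial): E = 0.23 kcal/mol.
ΔE = 1.25 − 0.23 = 1.02 kcal/mol; chair II is more stable.

1.02 kcal/mol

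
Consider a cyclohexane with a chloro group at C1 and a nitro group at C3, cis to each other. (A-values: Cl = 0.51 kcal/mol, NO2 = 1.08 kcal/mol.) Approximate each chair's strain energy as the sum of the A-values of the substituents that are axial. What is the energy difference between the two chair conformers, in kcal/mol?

1.59 kcal/mol

C1 and C3 have the same parity, so for the cis isomer the two substituents are e,e in one chair and a,a in the other.
Chair I (chloro axial, nitro axial): E = 1.59 kcal/mol.
Chair II (chloro equatorial, nitro equatorial): E = 0.00 kcal/mol.
ΔE = 1.59 − 0.00 = 1.59 kcal/mol; chair II is more stable.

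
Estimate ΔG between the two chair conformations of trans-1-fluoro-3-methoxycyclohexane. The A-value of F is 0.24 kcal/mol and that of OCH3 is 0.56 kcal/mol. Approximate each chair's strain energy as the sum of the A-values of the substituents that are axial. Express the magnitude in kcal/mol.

C1 and C3 have the same parity, so for the trans isomer the two substituents are one axial and one equatorial in each chair.
Chair I (fluoro axial, methoxy equatorial): E = 0.24 kcal/mol.
Chair II (fluoro equatorial, methoxy axial): E = 0.56 kcal/mol.
ΔE = 0.56 − 0.24 = 0.32 kcal/mol; chair I is more stable.

0.32 kcal/mol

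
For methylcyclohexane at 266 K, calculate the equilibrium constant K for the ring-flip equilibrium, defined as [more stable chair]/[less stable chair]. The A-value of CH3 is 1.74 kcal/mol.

K ≈ 26.9

One chair has the methyl group axial (E = 1.74 kcal/mol) and the other has it equatorial (E = 0).
ΔG = 1.74 kcal/mol between the two chairs.
K = exp(ΔG/RT) with R = 1.987×10⁻³ kcal mol⁻¹ K⁻¹ and T = 266 K gives K ≈ 26.9.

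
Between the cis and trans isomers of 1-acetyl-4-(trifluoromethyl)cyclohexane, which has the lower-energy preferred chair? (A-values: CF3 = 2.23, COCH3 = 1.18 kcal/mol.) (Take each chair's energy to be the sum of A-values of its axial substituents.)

trans

At 1,4 positions (parity opposite): cis → (a,e or e,a); trans → (e,e or a,a).
Best chair for cis: E = 1.18 kcal/mol; best chair for trans: E = 0.00 kcal/mol.
The trans isomer is lower by 1.18 kcal/mol.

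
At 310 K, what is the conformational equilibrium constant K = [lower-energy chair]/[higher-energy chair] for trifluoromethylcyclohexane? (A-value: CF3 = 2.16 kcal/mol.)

One chair has the trifluoromethyl group axial (E = 2.16 kcal/mol) and the other has it equatorial (E = 0).
ΔG = 2.16 kcal/mol between the two chairs.
K = exp(ΔG/RT) with R = 1.987×10⁻³ kcal mol⁻¹ K⁻¹ and T = 310 K gives K ≈ 33.3.

K ≈ 33.3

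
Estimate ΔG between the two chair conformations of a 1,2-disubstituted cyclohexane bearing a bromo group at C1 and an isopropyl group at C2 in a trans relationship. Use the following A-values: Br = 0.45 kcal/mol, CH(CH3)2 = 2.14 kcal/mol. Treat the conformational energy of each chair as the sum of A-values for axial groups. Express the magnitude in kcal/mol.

2.59 kcal/mol

C1 and C2 have opposite parity, so for the trans isomer the two substituents are e,e in one chair and a,a in the other.
Chair I (bromo axial, isopropyl axial): E = 2.59 kcal/mol.
Chair II (bromo equatorial, isopropyl equatorial): E = 0.00 kcal/mol.
ΔE = 2.59 − 0.00 = 2.59 kcal/mol; chair II is more stable.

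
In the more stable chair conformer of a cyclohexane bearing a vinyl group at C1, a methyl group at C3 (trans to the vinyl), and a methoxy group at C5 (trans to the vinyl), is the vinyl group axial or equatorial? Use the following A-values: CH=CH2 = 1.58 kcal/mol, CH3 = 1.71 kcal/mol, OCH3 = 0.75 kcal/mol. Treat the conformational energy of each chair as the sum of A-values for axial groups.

axial

Chair I (vinyl axial, methyl equatorial, methoxy equatorial): E = 1.58 kcal/mol.
Chair II (vinyl equatorial, methyl axial, methoxy axial): E = 2.46 kcal/mol.
Chair I is the more stable (lower-energy) conformer, and in that chair the vinyl group is axial.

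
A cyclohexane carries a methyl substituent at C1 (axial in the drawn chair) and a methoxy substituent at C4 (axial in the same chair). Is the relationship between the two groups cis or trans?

C1 and C4 have opposite parity, so their axial bonds point in opposite directions.
With opposite-parity carbons, two substituents on the same face are one axial and one equatorial; opposite faces give both axial or both equatorial.
Here the groups are axial/axial → opposite face → trans.

trans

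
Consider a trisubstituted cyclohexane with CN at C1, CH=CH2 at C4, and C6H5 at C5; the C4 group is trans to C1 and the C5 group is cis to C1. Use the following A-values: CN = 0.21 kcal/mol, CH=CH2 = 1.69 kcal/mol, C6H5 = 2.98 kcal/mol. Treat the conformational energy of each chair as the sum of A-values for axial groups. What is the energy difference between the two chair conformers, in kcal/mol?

4.88 kcal/mol

Chair I (cyano axial, vinyl axial, phenyl axial): E = 4.88 kcal/mol.
Chair II (cyano equatorial, vinyl equatorial, phenyl equatorial): E = 0.00 kcal/mol.
ΔE = 4.88 − 0.00 = 4.88 kcal/mol; chair II is more stable.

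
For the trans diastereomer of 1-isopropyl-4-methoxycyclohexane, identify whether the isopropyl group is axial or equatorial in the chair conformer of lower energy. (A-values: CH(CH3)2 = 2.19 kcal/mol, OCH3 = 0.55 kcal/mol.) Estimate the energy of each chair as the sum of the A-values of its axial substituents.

equatorial

C1 and C4 have opposite parity, so for the trans isomer the two substituents are e,e in one chair and a,a in the other.
Chair I (isopropyl axial, methoxy axial): E = 2.74 kcal/mol.
Chair II (isopropyl equatorial, methoxy equatorial): E = 0.00 kcal/mol.
Chair II is the more stable (lower-energy) conformer, and in that chair the isopropyl group is equatorial.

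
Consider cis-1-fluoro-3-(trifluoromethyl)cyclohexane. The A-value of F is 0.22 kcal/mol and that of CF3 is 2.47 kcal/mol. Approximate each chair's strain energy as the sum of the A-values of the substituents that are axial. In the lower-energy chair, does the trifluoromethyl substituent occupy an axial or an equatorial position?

equatorial

C1 and C3 have the same parity, so for the cis isomer the two substituents are e,e in one chair and a,a in the other.
Chair I (fluoro axial, trifluoromethyl axial): E = 2.69 kcal/mol.
Chair II (fluoro equatorial, trifluoromethyl equatorial): E = 0.00 kcal/mol.
Chair II is the more stable (lower-energy) conformer, and in that chair the trifluoromethyl group is equatorial.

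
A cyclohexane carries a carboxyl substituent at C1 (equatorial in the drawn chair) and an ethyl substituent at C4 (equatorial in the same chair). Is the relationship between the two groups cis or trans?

trans

C1 and C4 have opposite parity, so their axial bonds point in opposite directions.
With opposite-parity carbons, two substituents on the same face are one axial and one equatorial; opposite faces give both axial or both equatorial.
Here the groups are equatorial/equatorial → opposite face → trans.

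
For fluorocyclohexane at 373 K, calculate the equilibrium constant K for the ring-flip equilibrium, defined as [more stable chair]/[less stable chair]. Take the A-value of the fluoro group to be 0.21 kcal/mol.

K ≈ 1.33

One chair has the fluoro group axial (E = 0.21 kcal/mol) and the other has it equatorial (E = 0).
ΔG = 0.21 kcal/mol between the two chairs.
K = exp(ΔG/RT) with R = 1.987×10⁻³ kcal mol⁻¹ K⁻¹ and T = 373 K gives K ≈ 1.33.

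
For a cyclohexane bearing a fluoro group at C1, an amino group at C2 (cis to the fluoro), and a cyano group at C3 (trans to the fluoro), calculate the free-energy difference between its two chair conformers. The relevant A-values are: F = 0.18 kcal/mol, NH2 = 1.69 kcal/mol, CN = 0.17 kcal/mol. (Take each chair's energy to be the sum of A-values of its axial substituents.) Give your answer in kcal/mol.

1.68 kcal/mol

Chair I (fluoro axial, amino equatorial, cyano equatorial): E = 0.18 kcal/mol.
Chair II (fluoro equatorial, amino axial, cyano axial): E = 1.86 kcal/mol.
ΔE = 1.86 − 0.18 = 1.68 kcal/mol; chair I is more stable.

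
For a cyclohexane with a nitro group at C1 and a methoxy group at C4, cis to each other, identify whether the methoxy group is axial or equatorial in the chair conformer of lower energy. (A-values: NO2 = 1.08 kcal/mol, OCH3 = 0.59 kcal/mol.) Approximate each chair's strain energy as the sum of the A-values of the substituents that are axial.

axial

C1 and C4 have opposite parity, so for the cis isomer the two substituents are one axial and one equatorial in each chair.
Chair I (nitro axial, methoxy equatorial): E = 1.08 kcal/mol.
Chair II (nitro equatorial, methoxy axial): E = 0.59 kcal/mol.
Chair II is the more stable (lower-energy) conformer, and in that chair the methoxy group is axial.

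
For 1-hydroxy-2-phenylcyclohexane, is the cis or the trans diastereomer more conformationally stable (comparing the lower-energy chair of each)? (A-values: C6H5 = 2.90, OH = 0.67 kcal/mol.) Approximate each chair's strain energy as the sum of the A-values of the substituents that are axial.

trans

At 1,2 positions (parity opposite): cis → (a,e or e,a); trans → (e,e or a,a).
Best chair for cis: E = 0.67 kcal/mol; best chair for trans: E = 0.00 kcal/mol.
The trans isomer is lower by 0.67 kcal/mol.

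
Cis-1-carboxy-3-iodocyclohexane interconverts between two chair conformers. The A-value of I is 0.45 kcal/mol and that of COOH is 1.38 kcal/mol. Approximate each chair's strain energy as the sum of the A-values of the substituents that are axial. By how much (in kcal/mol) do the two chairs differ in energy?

C1 and C3 have the same parity, so for the cis isomer the two substituents are e,e in one chair and a,a in the other.
Chair I (iodo axial, carboxyl axial): E = 1.83 kcal/mol.
Chair II (iodo equatorial, carboxyl equatorial): E = 0.00 kcal/mol.
ΔE = 1.83 − 0.00 = 1.83 kcal/mol; chair II is more stable.

1.83 kcal/mol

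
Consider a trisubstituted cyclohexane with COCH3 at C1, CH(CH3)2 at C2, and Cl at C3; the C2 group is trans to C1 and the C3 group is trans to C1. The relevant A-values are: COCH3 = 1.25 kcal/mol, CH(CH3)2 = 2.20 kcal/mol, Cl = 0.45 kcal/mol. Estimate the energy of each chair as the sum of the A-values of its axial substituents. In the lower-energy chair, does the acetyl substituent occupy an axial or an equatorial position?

Chair I (acetyl axial, isopropyl axial, chloro equatorial): E = 3.45 kcal/mol.
Chair II (acetyl equatorial, isopropyl equatorial, chloro axial): E = 0.45 kcal/mol.
Chair II is the more stable (lower-energy) conformer, and in that chair the acetyl group is equatorial.

equatorial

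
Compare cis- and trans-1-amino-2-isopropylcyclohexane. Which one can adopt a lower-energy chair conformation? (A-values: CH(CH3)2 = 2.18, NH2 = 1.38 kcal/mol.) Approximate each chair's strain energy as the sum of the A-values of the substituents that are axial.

trans

At 1,2 positions (parity opposite): cis → (a,e or e,a); trans → (e,e or a,a).
Best chair for cis: E = 1.38 kcal/mol; best chair for trans: E = 0.00 kcal/mol.
The trans isomer is lower by 1.38 kcal/mol.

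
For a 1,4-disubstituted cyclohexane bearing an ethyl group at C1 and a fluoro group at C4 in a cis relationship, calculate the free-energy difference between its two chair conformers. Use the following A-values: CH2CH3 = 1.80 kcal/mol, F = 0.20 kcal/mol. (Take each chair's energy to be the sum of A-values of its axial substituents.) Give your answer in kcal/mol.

1.60 kcal/mol

C1 and C4 have opposite parity, so for the cis isomer the two substituents are one axial and one equatorial in each chair.
Chair I (ethyl axial, fluoro equatorial): E = 1.80 kcal/mol.
Chair II (ethyl equatorial, fluoro axial): E = 0.20 kcal/mol.
ΔE = 1.80 − 0.20 = 1.60 kcal/mol; chair II is more stable.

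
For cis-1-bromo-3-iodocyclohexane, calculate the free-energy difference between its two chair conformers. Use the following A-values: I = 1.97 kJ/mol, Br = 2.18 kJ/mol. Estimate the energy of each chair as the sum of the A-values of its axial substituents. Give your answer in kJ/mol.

C1 and C3 have the same parity, so for the cis isomer the two substituents are e,e in one chair and a,a in the other.
Chair I (iodo axial, bromo axial): E = 4.15 kJ/mol.
Chair II (iodo equatorial, bromo equatorial): E = 0.00 kJ/mol.
ΔE = 4.15 − 0.00 = 4.15 kJ/mol; chair II is more stable.

4.15 kJ/mol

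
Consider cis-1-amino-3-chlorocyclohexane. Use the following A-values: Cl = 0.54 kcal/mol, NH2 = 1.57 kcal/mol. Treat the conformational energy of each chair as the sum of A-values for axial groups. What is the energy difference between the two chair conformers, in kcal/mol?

2.11 kcal/mol

C1 and C3 have the same parity, so for the cis isomer the two substituents are e,e in one chair and a,a in the other.
Chair I (chloro axial, amino axial): E = 2.11 kcal/mol.
Chair II (chloro equatorial, amino equatorial): E = 0.00 kcal/mol.
ΔE = 2.11 − 0.00 = 2.11 kcal/mol; chair II is more stable.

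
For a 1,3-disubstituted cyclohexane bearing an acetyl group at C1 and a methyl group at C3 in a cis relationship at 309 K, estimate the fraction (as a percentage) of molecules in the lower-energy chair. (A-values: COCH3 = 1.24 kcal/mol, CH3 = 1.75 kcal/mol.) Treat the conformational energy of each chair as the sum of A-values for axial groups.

99.2%

C1 and C3 have the same parity, so for the cis isomer the two substituents are e,e in one chair and a,a in the other.
Chair I (acetyl axial, methyl axial): E = 2.99 kcal/mol; chair II (acetyl equatorial, methyl equatorial): E = 0.00 kcal/mol.
ΔG = 2.99 kcal/mol between the two chairs.
K = exp(ΔG/RT) with R = 1.987×10⁻³ kcal mol⁻¹ K⁻¹ and T = 309 K gives K ≈ 130.
Fraction in the lower-energy chair = K/(K+1) = 99.2%.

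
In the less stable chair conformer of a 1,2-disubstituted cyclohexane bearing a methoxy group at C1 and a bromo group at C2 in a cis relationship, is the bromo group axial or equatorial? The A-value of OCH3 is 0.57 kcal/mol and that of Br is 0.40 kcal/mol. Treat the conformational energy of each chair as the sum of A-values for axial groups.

equatorial

C1 and C2 have opposite parity, so for the cis isomer the two substituents are one axial and one equatorial in each chair.
Chair I (methoxy axial, bromo equatorial): E = 0.57 kcal/mol.
Chair II (methoxy equatorial, bromo axial): E = 0.40 kcal/mol.
Chair I is the less stable (higher-energy) conformer, and in that chair the bromo group is equatorial.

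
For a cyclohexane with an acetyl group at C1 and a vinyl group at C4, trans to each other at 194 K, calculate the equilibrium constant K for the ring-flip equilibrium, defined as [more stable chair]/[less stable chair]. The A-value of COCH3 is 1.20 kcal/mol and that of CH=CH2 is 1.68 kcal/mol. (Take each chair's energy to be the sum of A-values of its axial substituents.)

K ≈ 1757

C1 and C4 have opposite parity, so for the trans isomer the two substituents are e,e in one chair and a,a in the other.
Chair I (acetyl axial, vinyl axial): E = 2.88 kcal/mol; chair II (acetyl equatorial, vinyl equatorial): E = 0.00 kcal/mol.
ΔG = 2.88 kcal/mol between the two chairs.
K = exp(ΔG/RT) with R = 1.987×10⁻³ kcal mol⁻¹ K⁻¹ and T = 194 K gives K ≈ 1.76e+03.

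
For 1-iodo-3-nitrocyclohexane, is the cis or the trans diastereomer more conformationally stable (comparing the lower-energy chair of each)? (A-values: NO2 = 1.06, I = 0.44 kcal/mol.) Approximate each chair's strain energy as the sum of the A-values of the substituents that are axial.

cis

At 1,3 positions (parity same): cis → (e,e or a,a); trans → (a,e or e,a).
Best chair for cis: E = 0.00 kcal/mol; best chair for trans: E = 0.44 kcal/mol.
The cis isomer is lower by 0.44 kcal/mol.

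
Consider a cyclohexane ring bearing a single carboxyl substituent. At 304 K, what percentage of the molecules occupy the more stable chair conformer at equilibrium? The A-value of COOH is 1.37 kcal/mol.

One chair has the carboxyl group axial (E = 1.37 kcal/mol) and the other has it equatorial (E = 0).
ΔG = 1.37 kcal/mol between the two chairs.
K = exp(ΔG/RT) with R = 1.987×10⁻³ kcal mol⁻¹ K⁻¹ and T = 304 K gives K ≈ 9.66.
Fraction in the lower-energy chair = K/(K+1) = 90.6%.

90.6%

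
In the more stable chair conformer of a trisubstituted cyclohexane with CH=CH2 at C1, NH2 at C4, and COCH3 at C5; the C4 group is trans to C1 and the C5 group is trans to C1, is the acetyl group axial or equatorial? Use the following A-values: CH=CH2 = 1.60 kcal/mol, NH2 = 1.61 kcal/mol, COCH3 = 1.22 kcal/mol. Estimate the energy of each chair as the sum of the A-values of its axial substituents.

Chair I (vinyl axial, amino axial, acetyl equatorial): E = 3.21 kcal/mol.
Chair II (vinyl equatorial, amino equatorial, acetyl axial): E = 1.22 kcal/mol.
Chair II is the more stable (lower-energy) conformer, and in that chair the acetyl group is axial.

axial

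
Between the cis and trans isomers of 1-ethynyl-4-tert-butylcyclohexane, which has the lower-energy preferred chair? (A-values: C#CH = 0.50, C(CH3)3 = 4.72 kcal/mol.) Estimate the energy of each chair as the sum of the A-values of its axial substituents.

trans

At 1,4 positions (parity opposite): cis → (a,e or e,a); trans → (e,e or a,a).
Best chair for cis: E = 0.50 kcal/mol; best chair for trans: E = 0.00 kcal/mol.
The trans isomer is lower by 0.50 kcal/mol.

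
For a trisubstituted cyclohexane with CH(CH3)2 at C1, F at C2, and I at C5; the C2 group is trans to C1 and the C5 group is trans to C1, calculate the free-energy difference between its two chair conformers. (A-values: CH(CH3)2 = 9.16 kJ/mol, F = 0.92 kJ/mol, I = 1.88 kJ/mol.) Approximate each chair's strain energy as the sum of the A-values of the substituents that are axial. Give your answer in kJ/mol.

Chair I (isopropyl axial, fluoro axial, iodo equatorial): E = 10.08 kJ/mol.
Chair II (isopropyl equatorial, fluoro equatorial, iodo axial): E = 1.88 kJ/mol.
ΔE = 10.08 − 1.88 = 8.20 kJ/mol; chair II is more stable.

8.20 kJ/mol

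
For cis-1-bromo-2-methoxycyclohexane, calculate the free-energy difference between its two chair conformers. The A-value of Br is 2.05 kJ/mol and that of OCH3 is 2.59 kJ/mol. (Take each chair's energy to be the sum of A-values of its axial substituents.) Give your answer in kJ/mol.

0.54 kJ/mol

C1 and C2 have opposite parity, so for the cis isomer the two substituents are one axial and one equatorial in each chair.
Chair I (bromo axial, methoxy equatorial): E = 2.05 kJ/mol.
Chair II (bromo equatorial, methoxy axial): E = 2.59 kJ/mol.
ΔE = 2.59 − 2.05 = 0.54 kJ/mol; chair I is more stable.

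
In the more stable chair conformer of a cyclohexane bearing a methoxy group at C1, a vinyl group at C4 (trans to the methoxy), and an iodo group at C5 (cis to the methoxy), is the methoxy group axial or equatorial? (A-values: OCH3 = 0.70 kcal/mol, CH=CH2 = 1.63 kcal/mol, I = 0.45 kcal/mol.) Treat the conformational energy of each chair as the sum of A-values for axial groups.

equatorial

Chair I (methoxy axial, vinyl axial, iodo axial): E = 2.78 kcal/mol.
Chair II (methoxy equatorial, vinyl equatorial, iodo equatorial): E = 0.00 kcal/mol.
Chair II is the more stable (lower-energy) conformer, and in that chair the methoxy group is equatorial.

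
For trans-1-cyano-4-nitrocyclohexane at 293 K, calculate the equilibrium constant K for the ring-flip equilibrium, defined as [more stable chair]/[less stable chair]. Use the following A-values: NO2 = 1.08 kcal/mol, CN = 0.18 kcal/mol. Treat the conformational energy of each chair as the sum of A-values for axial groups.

C1 and C4 have opposite parity, so for the trans isomer the two substituents are e,e in one chair and a,a in the other.
Chair I (nitro axial, cyano axial): E = 1.26 kcal/mol; chair II (nitro equatorial, cyano equatorial): E = 0.00 kcal/mol.
ΔG = 1.26 kcal/mol between the two chairs.
K = exp(ΔG/RT) with R = 1.987×10⁻³ kcal mol⁻¹ K⁻¹ and T = 293 K gives K ≈ 8.71.

K ≈ 8.71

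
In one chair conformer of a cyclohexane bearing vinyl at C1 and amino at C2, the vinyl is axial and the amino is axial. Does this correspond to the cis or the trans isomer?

trans

C1 and C2 have opposite parity, so their axial bonds point in opposite directions.
With opposite-parity carbons, two substituents on the same face are one axial and one equatorial; opposite faces give both axial or both equatorial.
Here the groups are axial/axial → opposite face → trans.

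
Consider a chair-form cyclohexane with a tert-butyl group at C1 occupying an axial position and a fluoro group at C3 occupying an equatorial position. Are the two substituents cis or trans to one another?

trans

C1 and C3 have the same parity, so their axial bonds point in the same direction.
With same-parity carbons, two substituents on the same face are both axial or both equatorial; opposite faces give one of each.
Here the groups are axial/equatorial → opposite face → trans.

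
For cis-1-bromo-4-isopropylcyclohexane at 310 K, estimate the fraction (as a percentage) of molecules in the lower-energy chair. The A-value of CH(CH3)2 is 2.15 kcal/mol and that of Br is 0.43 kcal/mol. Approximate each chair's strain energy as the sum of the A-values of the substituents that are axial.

94.2%

C1 and C4 have opposite parity, so for the cis isomer the two substituents are one axial and one equatorial in each chair.
Chair I (isopropyl axial, bromo equatorial): E = 2.15 kcal/mol; chair II (isopropyl equatorial, bromo axial): E = 0.43 kcal/mol.
ΔG = 1.72 kcal/mol between the two chairs.
K = exp(ΔG/RT) with R = 1.987×10⁻³ kcal mol⁻¹ K⁻¹ and T = 310 K gives K ≈ 16.3.
Fraction in the lower-energy chair = K/(K+1) = 94.2%.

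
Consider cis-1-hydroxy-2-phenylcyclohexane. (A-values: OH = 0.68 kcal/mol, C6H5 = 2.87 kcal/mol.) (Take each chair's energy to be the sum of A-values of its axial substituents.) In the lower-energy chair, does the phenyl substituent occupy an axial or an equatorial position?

C1 and C2 have opposite parity, so for the cis isomer the two substituents are one axial and one equatorial in each chair.
Chair I (hydroxyl axial, phenyl equatorial): E = 0.68 kcal/mol.
Chair II (hydroxyl equatorial, phenyl axial): E = 2.87 kcal/mol.
Chair I is the more stable (lower-energy) conformer, and in that chair the phenyl group is equatorial.

equatorial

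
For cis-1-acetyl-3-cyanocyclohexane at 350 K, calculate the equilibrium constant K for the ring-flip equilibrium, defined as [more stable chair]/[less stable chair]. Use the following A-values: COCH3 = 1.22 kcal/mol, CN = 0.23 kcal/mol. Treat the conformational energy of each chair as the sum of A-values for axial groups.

K ≈ 8.04

C1 and C3 have the same parity, so for the cis isomer the two substituents are e,e in one chair and a,a in the other.
Chair I (acetyl axial, cyano axial): E = 1.45 kcal/mol; chair II (acetyl equatorial, cyano equatorial): E = 0.00 kcal/mol.
ΔG = 1.45 kcal/mol between the two chairs.
K = exp(ΔG/RT) with R = 1.987×10⁻³ kcal mol⁻¹ K⁻¹ and T = 350 K gives K ≈ 8.04.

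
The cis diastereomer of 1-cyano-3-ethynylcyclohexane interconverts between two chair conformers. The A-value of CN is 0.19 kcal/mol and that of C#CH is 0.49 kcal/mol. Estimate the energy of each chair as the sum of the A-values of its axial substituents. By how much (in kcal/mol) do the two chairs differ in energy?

C1 and C3 have the same parity, so for the cis isomer the two substituents are e,e in one chair and a,a in the other.
Chair I (cyano axial, ethynyl axial): E = 0.68 kcal/mol.
Chair II (cyano equatorial, ethynyl equatorial): E = 0.00 kcal/mol.
ΔE = 0.68 − 0.00 = 0.68 kcal/mol; chair II is more stable.

0.68 kcal/mol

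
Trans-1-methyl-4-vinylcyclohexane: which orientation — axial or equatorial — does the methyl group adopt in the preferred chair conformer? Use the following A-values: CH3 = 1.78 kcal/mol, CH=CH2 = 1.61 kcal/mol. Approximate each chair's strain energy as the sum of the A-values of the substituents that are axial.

C1 and C4 have opposite parity, so for the trans isomer the two substituents are e,e in one chair and a,a in the other.
Chair I (methyl axial, vinyl axial): E = 3.39 kcal/mol.
Chair II (methyl equatorial, vinyl equatorial): E = 0.00 kcal/mol.
Chair II is the more stable (lower-energy) conformer, and in that chair the methyl group is equatorial.

equatorial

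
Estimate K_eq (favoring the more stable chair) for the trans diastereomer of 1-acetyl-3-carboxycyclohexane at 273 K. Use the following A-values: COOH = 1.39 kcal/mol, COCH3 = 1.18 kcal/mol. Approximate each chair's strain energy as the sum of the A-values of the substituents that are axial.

K ≈ 1.47

C1 and C3 have the same parity, so for the trans isomer the two substituents are one axial and one equatorial in each chair.
Chair I (carboxyl axial, acetyl equatorial): E = 1.39 kcal/mol; chair II (carboxyl equatorial, acetyl axial): E = 1.18 kcal/mol.
ΔG = 0.21 kcal/mol between the two chairs.
K = exp(ΔG/RT) with R = 1.987×10⁻³ kcal mol⁻¹ K⁻¹ and T = 273 K gives K ≈ 1.47.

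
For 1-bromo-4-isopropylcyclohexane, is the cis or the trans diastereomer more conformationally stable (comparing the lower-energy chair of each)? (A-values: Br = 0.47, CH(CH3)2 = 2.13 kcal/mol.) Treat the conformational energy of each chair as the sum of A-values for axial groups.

trans

At 1,4 positions (parity opposite): cis → (a,e or e,a); trans → (e,e or a,a).
Best chair for cis: E = 0.47 kcal/mol; best chair for trans: E = 0.00 kcal/mol.
The trans isomer is lower by 0.47 kcal/mol.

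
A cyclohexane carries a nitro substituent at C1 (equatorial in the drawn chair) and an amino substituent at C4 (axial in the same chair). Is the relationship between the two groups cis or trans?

cis

C1 and C4 have opposite parity, so their axial bonds point in opposite directions.
With opposite-parity carbons, two substituents on the same face are one axial and one equatorial; opposite faces give both axial or both equatorial.
Here the groups are equatorial/axial → same face → cis.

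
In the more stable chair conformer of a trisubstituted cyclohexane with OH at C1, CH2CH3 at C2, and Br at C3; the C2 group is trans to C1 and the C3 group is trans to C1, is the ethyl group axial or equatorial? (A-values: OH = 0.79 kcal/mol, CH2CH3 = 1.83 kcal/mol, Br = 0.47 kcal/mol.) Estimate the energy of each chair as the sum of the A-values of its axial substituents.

Chair I (hydroxyl axial, ethyl axial, bromo equatorial): E = 2.62 kcal/mol.
Chair II (hydroxyl equatorial, ethyl equatorial, bromo axial): E = 0.47 kcal/mol.
Chair II is the more stable (lower-energy) conformer, and in that chair the ethyl group is equatorial.

equatorial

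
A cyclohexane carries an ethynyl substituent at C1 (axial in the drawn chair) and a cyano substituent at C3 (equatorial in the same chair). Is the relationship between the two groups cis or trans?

C1 and C3 have the same parity, so their axial bonds point in the same direction.
With same-parity carbons, two substituents on the same face are both axial or both equatorial; opposite faces give one of each.
Here the groups are axial/equatorial → opposite face → trans.

trans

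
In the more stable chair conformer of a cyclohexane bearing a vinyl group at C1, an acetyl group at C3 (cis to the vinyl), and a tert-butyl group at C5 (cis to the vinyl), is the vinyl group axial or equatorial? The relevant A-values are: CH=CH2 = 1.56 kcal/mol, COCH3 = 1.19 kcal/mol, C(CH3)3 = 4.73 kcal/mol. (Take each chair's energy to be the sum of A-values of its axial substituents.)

Chair I (vinyl axial, acetyl axial, tert-butyl axial): E = 7.48 kcal/mol.
Chair II (vinyl equatorial, acetyl equatorial, tert-butyl equatorial): E = 0.00 kcal/mol.
Chair II is the more stable (lower-energy) conformer, and in that chair the vinyl group is equatorial.

equatorial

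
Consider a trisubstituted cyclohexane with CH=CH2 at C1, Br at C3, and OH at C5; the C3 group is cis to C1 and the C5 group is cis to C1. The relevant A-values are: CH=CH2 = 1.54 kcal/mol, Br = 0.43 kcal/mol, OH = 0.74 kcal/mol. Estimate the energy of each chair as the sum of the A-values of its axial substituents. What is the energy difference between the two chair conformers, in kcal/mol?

2.71 kcal/mol

Chair I (vinyl axial, bromo axial, hydroxyl axial): E = 2.71 kcal/mol.
Chair II (vinyl equatorial, bromo equatorial, hydroxyl equatorial): E = 0.00 kcal/mol.
ΔE = 2.71 − 0.00 = 2.71 kcal/mol; chair II is more stable.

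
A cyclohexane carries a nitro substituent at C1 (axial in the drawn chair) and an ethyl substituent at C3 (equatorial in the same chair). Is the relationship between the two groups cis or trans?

trans

C1 and C3 have the same parity, so their axial bonds point in the same direction.
With same-parity carbons, two substituents on the same face are both axial or both equatorial; opposite faces give one of each.
Here the groups are axial/equatorial → opposite face → trans.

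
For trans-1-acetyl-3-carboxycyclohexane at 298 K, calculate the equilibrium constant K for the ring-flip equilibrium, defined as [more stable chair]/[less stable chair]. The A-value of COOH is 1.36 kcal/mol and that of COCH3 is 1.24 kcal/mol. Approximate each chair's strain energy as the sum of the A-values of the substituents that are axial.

C1 and C3 have the same parity, so for the trans isomer the two substituents are one axial and one equatorial in each chair.
Chair I (carboxyl axial, acetyl equatorial): E = 1.36 kcal/mol; chair II (carboxyl equatorial, acetyl axial): E = 1.24 kcal/mol.
ΔG = 0.12 kcal/mol between the two chairs.
K = exp(ΔG/RT) with R = 1.987×10⁻³ kcal mol⁻¹ K⁻¹ and T = 298 K gives K ≈ 1.22.

K ≈ 1.22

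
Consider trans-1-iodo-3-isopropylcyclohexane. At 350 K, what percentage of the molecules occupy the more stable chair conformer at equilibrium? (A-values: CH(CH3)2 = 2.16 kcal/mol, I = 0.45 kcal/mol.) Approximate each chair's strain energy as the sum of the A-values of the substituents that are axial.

92.1%

C1 and C3 have the same parity, so for the trans isomer the two substituents are one axial and one equatorial in each chair.
Chair I (isopropyl axial, iodo equatorial): E = 2.16 kcal/mol; chair II (isopropyl equatorial, iodo axial): E = 0.45 kcal/mol.
ΔG = 1.71 kcal/mol between the two chairs.
K = exp(ΔG/RT) with R = 1.987×10⁻³ kcal mol⁻¹ K⁻¹ and T = 350 K gives K ≈ 11.7.
Fraction in the lower-energy chair = K/(K+1) = 92.1%.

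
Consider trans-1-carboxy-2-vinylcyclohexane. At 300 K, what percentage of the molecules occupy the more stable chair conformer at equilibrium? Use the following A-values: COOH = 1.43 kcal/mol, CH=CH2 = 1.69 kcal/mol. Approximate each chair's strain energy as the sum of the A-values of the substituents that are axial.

99.5%

C1 and C2 have opposite parity, so for the trans isomer the two substituents are e,e in one chair and a,a in the other.
Chair I (carboxyl axial, vinyl axial): E = 3.12 kcal/mol; chair II (carboxyl equatorial, vinyl equatorial): E = 0.00 kcal/mol.
ΔG = 3.12 kcal/mol between the two chairs.
K = exp(ΔG/RT) with R = 1.987×10⁻³ kcal mol⁻¹ K⁻¹ and T = 300 K gives K ≈ 188.
Fraction in the lower-energy chair = K/(K+1) = 99.5%.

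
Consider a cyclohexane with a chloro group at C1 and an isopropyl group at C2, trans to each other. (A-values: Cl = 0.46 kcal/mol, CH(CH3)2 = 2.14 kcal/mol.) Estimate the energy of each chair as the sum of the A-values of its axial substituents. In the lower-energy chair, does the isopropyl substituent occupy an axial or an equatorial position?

equatorial

C1 and C2 have opposite parity, so for the trans isomer the two substituents are e,e in one chair and a,a in the other.
Chair I (chloro axial, isopropyl axial): E = 2.60 kcal/mol.
Chair II (chloro equatorial, isopropyl equatorial): E = 0.00 kcal/mol.
Chair II is the more stable (lower-energy) conformer, and in that chair the isopropyl group is equatorial.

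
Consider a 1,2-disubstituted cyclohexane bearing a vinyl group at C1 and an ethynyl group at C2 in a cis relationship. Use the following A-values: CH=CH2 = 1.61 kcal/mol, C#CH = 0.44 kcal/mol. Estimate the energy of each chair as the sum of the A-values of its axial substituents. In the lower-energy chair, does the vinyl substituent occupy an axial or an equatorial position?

C1 and C2 have opposite parity, so for the cis isomer the two substituents are one axial and one equatorial in each chair.
Chair I (vinyl axial, ethynyl equatorial): E = 1.61 kcal/mol.
Chair II (vinyl equatorial, ethynyl axial): E = 0.44 kcal/mol.
Chair II is the more stable (lower-energy) conformer, and in that chair the vinyl group is equatorial.

equatorial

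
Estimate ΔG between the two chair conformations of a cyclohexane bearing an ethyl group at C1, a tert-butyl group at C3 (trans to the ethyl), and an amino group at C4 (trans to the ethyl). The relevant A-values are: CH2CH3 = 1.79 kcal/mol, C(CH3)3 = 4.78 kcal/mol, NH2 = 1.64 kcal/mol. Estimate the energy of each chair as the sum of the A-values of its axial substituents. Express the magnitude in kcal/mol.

Chair I (ethyl axial, tert-butyl equatorial, amino axial): E = 3.43 kcal/mol.
Chair II (ethyl equatorial, tert-butyl axial, amino equatorial): E = 4.78 kcal/mol.
ΔE = 4.78 − 3.43 = 1.35 kcal/mol; chair I is more stable.

1.35 kcal/mol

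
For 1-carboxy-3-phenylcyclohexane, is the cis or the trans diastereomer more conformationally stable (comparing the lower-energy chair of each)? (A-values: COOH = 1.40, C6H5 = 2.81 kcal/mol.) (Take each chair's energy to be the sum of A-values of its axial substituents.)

At 1,3 positions (parity same): cis → (e,e or a,a); trans → (a,e or e,a).
Best chair for cis: E = 0.00 kcal/mol; best chair for trans: E = 1.40 kcal/mol.
The cis isomer is lower by 1.40 kcal/mol.

cis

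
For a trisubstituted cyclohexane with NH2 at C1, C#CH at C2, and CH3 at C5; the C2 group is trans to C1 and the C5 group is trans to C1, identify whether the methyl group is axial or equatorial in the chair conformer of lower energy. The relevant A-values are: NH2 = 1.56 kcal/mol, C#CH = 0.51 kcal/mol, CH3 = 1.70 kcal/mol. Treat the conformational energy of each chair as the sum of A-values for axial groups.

axial

Chair I (amino axial, ethynyl axial, methyl equatorial): E = 2.07 kcal/mol.
Chair II (amino equatorial, ethynyl equatorial, methyl axial): E = 1.70 kcal/mol.
Chair II is the more stable (lower-energy) conformer, and in that chair the methyl group is axial.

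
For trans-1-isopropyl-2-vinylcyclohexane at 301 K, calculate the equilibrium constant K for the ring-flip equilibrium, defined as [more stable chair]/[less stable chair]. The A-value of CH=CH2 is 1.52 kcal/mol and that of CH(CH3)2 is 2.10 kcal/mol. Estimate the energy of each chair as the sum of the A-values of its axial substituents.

K ≈ 425

C1 and C2 have opposite parity, so for the trans isomer the two substituents are e,e in one chair and a,a in the other.
Chair I (vinyl axial, isopropyl axial): E = 3.62 kcal/mol; chair II (vinyl equatorial, isopropyl equatorial): E = 0.00 kcal/mol.
ΔG = 3.62 kcal/mol between the two chairs.
K = exp(ΔG/RT) with R = 1.987×10⁻³ kcal mol⁻¹ K⁻¹ and T = 301 K gives K ≈ 425.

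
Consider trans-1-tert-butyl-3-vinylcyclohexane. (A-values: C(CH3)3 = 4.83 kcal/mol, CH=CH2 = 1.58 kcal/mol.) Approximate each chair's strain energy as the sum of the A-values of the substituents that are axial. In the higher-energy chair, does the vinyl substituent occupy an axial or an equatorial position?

C1 and C3 have the same parity, so for the trans isomer the two substituents are one axial and one equatorial in each chair.
Chair I (tert-butyl axial, vinyl equatorial): E = 4.83 kcal/mol.
Chair II (tert-butyl equatorial, vinyl axial): E = 1.58 kcal/mol.
Chair I is the less stable (higher-energy) conformer, and in that chair the vinyl group is equatorial.

equatorial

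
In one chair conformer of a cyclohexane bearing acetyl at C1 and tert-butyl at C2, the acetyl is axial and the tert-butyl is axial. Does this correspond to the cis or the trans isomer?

C1 and C2 have opposite parity, so their axial bonds point in opposite directions.
With opposite-parity carbons, two substituents on the same face are one axial and one equatorial; opposite faces give both axial or both equatorial.
Here the groups are axial/axial → opposite face → trans.

trans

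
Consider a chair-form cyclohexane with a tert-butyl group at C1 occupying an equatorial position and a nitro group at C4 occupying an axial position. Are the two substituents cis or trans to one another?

cis

C1 and C4 have opposite parity, so their axial bonds point in opposite directions.
With opposite-parity carbons, two substituents on the same face are one axial and one equatorial; opposite faces give both axial or both equatorial.
Here the groups are equatorial/axial → same face → cis.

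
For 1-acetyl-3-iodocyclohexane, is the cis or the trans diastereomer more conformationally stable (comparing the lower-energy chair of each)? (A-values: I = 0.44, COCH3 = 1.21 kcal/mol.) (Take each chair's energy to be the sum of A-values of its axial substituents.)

At 1,3 positions (parity same): cis → (e,e or a,a); trans → (a,e or e,a).
Best chair for cis: E = 0.00 kcal/mol; best chair for trans: E = 0.44 kcal/mol.
The cis isomer is lower by 0.44 kcal/mol.

cis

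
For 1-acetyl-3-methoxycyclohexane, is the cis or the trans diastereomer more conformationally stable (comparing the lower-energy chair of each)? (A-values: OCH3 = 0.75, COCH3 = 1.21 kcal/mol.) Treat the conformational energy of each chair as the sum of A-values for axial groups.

cis

At 1,3 positions (parity same): cis → (e,e or a,a); trans → (a,e or e,a).
Best chair for cis: E = 0.00 kcal/mol; best chair for trans: E = 0.75 kcal/mol.
The cis isomer is lower by 0.75 kcal/mol.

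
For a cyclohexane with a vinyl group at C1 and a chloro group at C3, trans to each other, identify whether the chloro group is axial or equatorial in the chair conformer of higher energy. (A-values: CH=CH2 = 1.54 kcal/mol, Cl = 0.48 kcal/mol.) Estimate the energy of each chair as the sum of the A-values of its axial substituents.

C1 and C3 have the same parity, so for the trans isomer the two substituents are one axial and one equatorial in each chair.
Chair I (vinyl axial, chloro equatorial): E = 1.54 kcal/mol.
Chair II (vinyl equatorial, chloro axial): E = 0.48 kcal/mol.
Chair I is the less stable (higher-energy) conformer, and in that chair the chloro group is equatorial.

equatorial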